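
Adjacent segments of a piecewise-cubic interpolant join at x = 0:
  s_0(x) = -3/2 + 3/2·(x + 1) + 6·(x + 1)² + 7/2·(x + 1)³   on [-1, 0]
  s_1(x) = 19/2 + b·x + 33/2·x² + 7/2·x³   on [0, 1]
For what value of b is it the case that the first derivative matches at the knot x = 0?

24

s_0'(x) = 3/2 + 12·(x + 1) + 21/2·(x + 1)², so s_0'(0) = 24. On the right, s_1'(0) = b, so b = 24.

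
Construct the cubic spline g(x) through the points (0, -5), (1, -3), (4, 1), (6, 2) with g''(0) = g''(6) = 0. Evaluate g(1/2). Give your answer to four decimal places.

-3.9780

Write M_i for g''(x_i). With h_i = 1, 3, 2 and divided differences Δ_i = 2, 4/3, 1/2, the continuity of g' gives the tridiagonal system
  1·M_0 + 8·M_1 + 3·M_2 = 6(Δ_1 - Δ_0) = -4
  3·M_1 + 10·M_2 + 2·M_3 = 6(Δ_2 - Δ_1) = -5
Natural end conditions: M_0 = M_3 = 0.
Solving the tridiagonal system: M_0 = 0, M_1 = -25/71, M_2 = -28/71, M_3 = 0.
On [0, 1], g(x) = -5 + 877/426·x + 0·x² - 25/426·x³.
With x = 1/2: g(1/2) = -4519/1136.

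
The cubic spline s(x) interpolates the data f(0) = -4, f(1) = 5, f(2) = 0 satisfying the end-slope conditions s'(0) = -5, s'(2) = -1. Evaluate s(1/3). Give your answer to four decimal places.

Put M_i = s'' at the i-th knot. Here h = (1, 1) and Δ = (9, -5), so the interior equations h_(i-1)·M_(i-1) + 2(h_(i-1)+h_i)·M_i + h_i·M_(i+1) = 6(Δ_i − Δ_(i-1)) read
  1·M_0 + 4·M_1 + 1·M_2 = 6(Δ_1 - Δ_0) = -84
Clamped end conditions give two more equations: 2h_0·M_0 + h_0·M_1 = 6(Δ_0 - s'(0)) = 84 and h_1·M_1 + 2h_1·M_2 = 6(s'(2) - Δ_1) = 24.
Hence M_0 = 65, M_1 = -46, M_2 = 35.
On [0, 1], s(x) = -4 - 5·x + 65/2·x² - 37/2·x³.
With x = 1/3: s(1/3) = -74/27.

-2.7407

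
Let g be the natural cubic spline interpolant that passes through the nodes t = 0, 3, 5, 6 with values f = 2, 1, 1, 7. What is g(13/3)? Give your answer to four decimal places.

-0.3580

With σ_i denoting the second derivative at x_i, h_i = 3, 2, 1, and Δ_i = (y_(i+1) − y_i)/h_i = -1/3, 0, 6:
  3·σ_0 + 10·σ_1 + 2·σ_2 = 6(Δ_1 - Δ_0) = 2
  2·σ_1 + 6·σ_2 + 1·σ_3 = 6(Δ_2 - Δ_1) = 36
Natural end conditions: σ_0 = σ_3 = 0.
Hence σ_0 = 0, σ_1 = -15/14, σ_2 = 89/14, σ_3 = 0.
On [3, 5], g(t) = 1 - 59/42·(t - 3) - 15/28·(t - 3)² + 13/21·(t - 3)³.
With (t - 3) = 4/3: g(13/3) = -29/81.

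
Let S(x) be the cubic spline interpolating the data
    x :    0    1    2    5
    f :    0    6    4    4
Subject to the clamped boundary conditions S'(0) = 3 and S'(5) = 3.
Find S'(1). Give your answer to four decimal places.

3.2069

With σ_i denoting the second derivative at x_i, h_i = 1, 1, 3, and Δ_i = (y_(i+1) − y_i)/h_i = 6, -2, 0:
  1·σ_0 + 4·σ_1 + 1·σ_2 = 6(Δ_1 - Δ_0) = -48
  1·σ_1 + 8·σ_2 + 3·σ_3 = 6(Δ_2 - Δ_1) = 12
Clamped end conditions give two more equations: 2h_0·σ_0 + h_0·σ_1 = 6(Δ_0 - S'(0)) = 18 and h_2·σ_2 + 2h_2·σ_3 = 6(S'(5) - Δ_2) = 18.
Solving: σ_0 = 510/29, σ_1 = -498/29, σ_2 = 90/29, σ_3 = 42/29.
On [1, 2], S'(x) = b_1 + 2c_1·(x - 1) + 3d_1·(x - 1)² with b_1 = Δ_1 - h_1(2σ_1 + σ_2)/6 = 93/29, c_1 = σ_1/2 = -249/29, d_1 = (σ_2 - σ_1)/(6h_1) = 98/29. So S'(1) = 93/29.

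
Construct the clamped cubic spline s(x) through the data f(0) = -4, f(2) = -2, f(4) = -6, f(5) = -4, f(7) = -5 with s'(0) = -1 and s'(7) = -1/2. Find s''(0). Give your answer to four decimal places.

Let M_i = s''(x_i). Step sizes h_i = 2, 2, 1, 2; slopes of the chords Δ_i = (y_(i+1) - y_i)/h_i = 1, -2, 2, -1/2.
  2·M_0 + 8·M_1 + 2·M_2 = 6(Δ_1 - Δ_0) = -18
  2·M_1 + 6·M_2 + 1·M_3 = 6(Δ_2 - Δ_1) = 24
  1·M_2 + 6·M_3 + 2·M_4 = 6(Δ_3 - Δ_2) = -15
Clamped end conditions give two more equations: 2h_0·M_0 + h_0·M_1 = 6(Δ_0 - s'(0)) = 12 and h_3·M_3 + 2h_3·M_4 = 6(s'(7) - Δ_3) = 0.
Hence M_0 = 344/61, M_1 = -322/61, M_2 = 395/61, M_3 = -262/61, M_4 = 131/61.

5.6393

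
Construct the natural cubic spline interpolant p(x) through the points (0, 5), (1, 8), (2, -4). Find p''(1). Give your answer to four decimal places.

-22.5000

Put M_i = p'' at the i-th knot. Here h = (1, 1) and Δ = (3, -12), so the interior equations h_(i-1)·M_(i-1) + 2(h_(i-1)+h_i)·M_i + h_i·M_(i+1) = 6(Δ_i − Δ_(i-1)) read
  1·M_0 + 4·M_1 + 1·M_2 = 6(Δ_1 - Δ_0) = -90
Natural end conditions: M_0 = M_2 = 0.
Solving: M_0 = 0, M_1 = -45/2, M_2 = 0.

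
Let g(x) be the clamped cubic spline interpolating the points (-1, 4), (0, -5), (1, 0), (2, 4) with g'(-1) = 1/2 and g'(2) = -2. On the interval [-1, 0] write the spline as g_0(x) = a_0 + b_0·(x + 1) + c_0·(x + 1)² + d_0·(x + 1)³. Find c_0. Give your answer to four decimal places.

Put M_i = g'' at the i-th knot. Here h = (1, 1, 1) and Δ = (-9, 5, 4), so the interior equations h_(i-1)·M_(i-1) + 2(h_(i-1)+h_i)·M_i + h_i·M_(i+1) = 6(Δ_i − Δ_(i-1)) read
  1·M_0 + 4·M_1 + 1·M_2 = 6(Δ_1 - Δ_0) = 84
  1·M_1 + 4·M_2 + 1·M_3 = 6(Δ_2 - Δ_1) = -6
Clamped end conditions give two more equations: 2h_0·M_0 + h_0·M_1 = 6(Δ_0 - g'(-1)) = -57 and h_2·M_2 + 2h_2·M_3 = 6(g'(2) - Δ_2) = -36.
Solving the tridiagonal system: M_0 = -682/15, M_1 = 509/15, M_2 = -94/15, M_3 = -223/15.
On [-1, 0], with g_0(x) = a_0 + b_0·(x + 1) + c_0·(x + 1)² + d_0·(x + 1)³: c_0 = M_0/2 = -341/15, d_0 = (M_1 - M_0)/(6h_0) = 397/30, b_0 = Δ_0 - h_0(2M_0 + M_1)/6 = 1/2.

-22.7333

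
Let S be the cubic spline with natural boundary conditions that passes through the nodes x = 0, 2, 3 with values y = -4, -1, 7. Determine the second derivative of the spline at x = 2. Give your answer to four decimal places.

Let M_i = S''(x_i). Step sizes h_i = 2, 1; slopes of the chords Δ_i = (y_(i+1) - y_i)/h_i = 3/2, 8.
  2·M_0 + 6·M_1 + 1·M_2 = 6(Δ_1 - Δ_0) = 39
Natural end conditions: M_0 = M_2 = 0.
Hence M_0 = 0, M_1 = 13/2, M_2 = 0.

6.5000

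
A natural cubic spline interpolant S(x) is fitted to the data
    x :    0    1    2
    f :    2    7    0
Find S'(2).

-10

Write M_i for S''(x_i). With h_i = 1, 1 and divided differences Δ_i = 5, -7, the continuity of S' gives the tridiagonal system
  1·M_0 + 4·M_1 + 1·M_2 = 6(Δ_1 - Δ_0) = -72
Natural end conditions: M_0 = M_2 = 0.
Solving: M_0 = 0, M_1 = -18, M_2 = 0.
On [1, 2], S'(x) = b_1 + 2c_1·(x - 1) + 3d_1·(x - 1)² with b_1 = Δ_1 - h_1(2M_1 + M_2)/6 = -1, c_1 = M_1/2 = -9, d_1 = (M_2 - M_1)/(6h_1) = 3. So S'(2) = -10.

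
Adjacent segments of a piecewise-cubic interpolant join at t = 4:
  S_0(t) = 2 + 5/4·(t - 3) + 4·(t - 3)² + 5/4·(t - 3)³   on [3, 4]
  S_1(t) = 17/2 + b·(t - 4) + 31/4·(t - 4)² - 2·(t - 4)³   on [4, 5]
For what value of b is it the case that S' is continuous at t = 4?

13

S_0'(t) = 5/4 + 8·(t - 3) + 15/4·(t - 3)², so S_0'(4) = 13. On the right, S_1'(4) = b, so b = 13.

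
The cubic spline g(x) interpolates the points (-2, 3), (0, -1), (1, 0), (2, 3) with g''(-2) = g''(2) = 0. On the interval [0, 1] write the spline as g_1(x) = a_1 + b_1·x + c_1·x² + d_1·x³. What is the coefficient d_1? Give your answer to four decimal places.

Let σ_i = g''(x_i). Step sizes h_i = 2, 1, 1; slopes of the chords Δ_i = (y_(i+1) - y_i)/h_i = -2, 1, 3.
  2·σ_0 + 6·σ_1 + 1·σ_2 = 6(Δ_1 - Δ_0) = 18
  1·σ_1 + 4·σ_2 + 1·σ_3 = 6(Δ_2 - Δ_1) = 12
Natural end conditions: σ_0 = σ_3 = 0.
Hence σ_0 = 0, σ_1 = 60/23, σ_2 = 54/23, σ_3 = 0.
On [0, 1], with g_1(x) = a_1 + b_1·x + c_1·x² + d_1·x³: c_1 = σ_1/2 = 30/23, d_1 = (σ_2 - σ_1)/(6h_1) = -1/23, b_1 = Δ_1 - h_1(2σ_1 + σ_2)/6 = -6/23.

-0.0435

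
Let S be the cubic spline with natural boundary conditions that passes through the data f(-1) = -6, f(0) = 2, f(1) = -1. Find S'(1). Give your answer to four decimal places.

With M_i denoting the second derivative at x_i, h_i = 1, 1, and Δ_i = (y_(i+1) − y_i)/h_i = 8, -3:
  1·M_0 + 4·M_1 + 1·M_2 = 6(Δ_1 - Δ_0) = -66
Natural end conditions: M_0 = M_2 = 0.
Forward elimination and back-substitution give M_0 = 0, M_1 = -33/2, M_2 = 0.
On [0, 1], S'(t) = b_1 + 2c_1·t + 3d_1·t² with b_1 = Δ_1 - h_1(2M_1 + M_2)/6 = 5/2, c_1 = M_1/2 = -33/4, d_1 = (M_2 - M_1)/(6h_1) = 11/4. So S'(1) = -23/4.

-5.7500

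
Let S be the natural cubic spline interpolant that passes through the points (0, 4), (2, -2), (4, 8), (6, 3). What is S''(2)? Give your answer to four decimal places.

Put m_i = S'' at the i-th knot. Here h = (2, 2, 2) and Δ = (-3, 5, -5/2), so the interior equations h_(i-1)·m_(i-1) + 2(h_(i-1)+h_i)·m_i + h_i·m_(i+1) = 6(Δ_i − Δ_(i-1)) read
  2·m_0 + 8·m_1 + 2·m_2 = 6(Δ_1 - Δ_0) = 48
  2·m_1 + 8·m_2 + 2·m_3 = 6(Δ_2 - Δ_1) = -45
Natural end conditions: m_0 = m_3 = 0.
Solving: m_0 = 0, m_1 = 79/10, m_2 = -38/5, m_3 = 0.

7.9000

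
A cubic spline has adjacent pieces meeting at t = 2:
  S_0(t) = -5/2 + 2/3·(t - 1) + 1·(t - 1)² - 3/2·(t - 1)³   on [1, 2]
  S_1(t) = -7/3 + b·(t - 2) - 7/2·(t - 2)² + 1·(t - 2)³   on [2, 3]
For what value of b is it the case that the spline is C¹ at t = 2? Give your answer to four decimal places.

S_0'(t) = 2/3 + 2·(t - 1) - 9/2·(t - 1)², so S_0'(2) = -11/6. On the right, S_1'(2) = b, so b = -11/6.

-1.8333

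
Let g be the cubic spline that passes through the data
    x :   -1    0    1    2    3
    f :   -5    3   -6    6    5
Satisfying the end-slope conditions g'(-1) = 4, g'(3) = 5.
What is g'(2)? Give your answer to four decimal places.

6.7321

With σ_i denoting the second derivative at x_i, h_i = 1, 1, 1, 1, and Δ_i = (y_(i+1) − y_i)/h_i = 8, -9, 12, -1:
  1·σ_0 + 4·σ_1 + 1·σ_2 = 6(Δ_1 - Δ_0) = -102
  1·σ_1 + 4·σ_2 + 1·σ_3 = 6(Δ_2 - Δ_1) = 126
  1·σ_2 + 4·σ_3 + 1·σ_4 = 6(Δ_3 - Δ_2) = -78
Clamped end conditions give two more equations: 2h_0·σ_0 + h_0·σ_1 = 6(Δ_0 - g'(-1)) = 24 and h_3·σ_3 + 2h_3·σ_4 = 6(g'(3) - Δ_3) = 36.
Forward elimination and back-substitution give σ_0 = 1009/28, σ_1 = -673/14, σ_2 = 217/4, σ_3 = -601/14, σ_4 = 1105/28.
On [2, 3], g'(x) = b_3 + 2c_3·(x - 2) + 3d_3·(x - 2)² with b_3 = Δ_3 - h_3(2σ_3 + σ_4)/6 = 377/56, c_3 = σ_3/2 = -601/28, d_3 = (σ_4 - σ_3)/(6h_3) = 769/56. So g'(2) = 377/56.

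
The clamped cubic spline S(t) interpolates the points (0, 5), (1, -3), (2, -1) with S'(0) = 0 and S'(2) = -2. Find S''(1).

Write σ_i for S''(x_i). With h_i = 1, 1 and divided differences Δ_i = -8, 2, the continuity of S' gives the tridiagonal system
  1·σ_0 + 4·σ_1 + 1·σ_2 = 6(Δ_1 - Δ_0) = 60
Clamped end conditions give two more equations: 2h_0·σ_0 + h_0·σ_1 = 6(Δ_0 - S'(0)) = -48 and h_1·σ_1 + 2h_1·σ_2 = 6(S'(2) - Δ_1) = -24.
Hence σ_0 = -40, σ_1 = 32, σ_2 = -28.

32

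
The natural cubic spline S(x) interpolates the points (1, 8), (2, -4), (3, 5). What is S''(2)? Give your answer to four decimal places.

Write σ_i for S''(x_i). With h_i = 1, 1 and divided differences Δ_i = -12, 9, the continuity of S' gives the tridiagonal system
  1·σ_0 + 4·σ_1 + 1·σ_2 = 6(Δ_1 - Δ_0) = 126
Natural end conditions: σ_0 = σ_2 = 0.
Hence σ_0 = 0, σ_1 = 63/2, σ_2 = 0.

31.5000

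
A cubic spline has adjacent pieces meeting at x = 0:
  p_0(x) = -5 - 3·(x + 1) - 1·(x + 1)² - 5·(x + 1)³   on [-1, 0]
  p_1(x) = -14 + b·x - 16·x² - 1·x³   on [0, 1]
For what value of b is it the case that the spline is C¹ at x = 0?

p_0'(x) = -3 - 2·(x + 1) - 15·(x + 1)², so p_0'(0) = -20. On the right, p_1'(0) = b, so b = -20.

-20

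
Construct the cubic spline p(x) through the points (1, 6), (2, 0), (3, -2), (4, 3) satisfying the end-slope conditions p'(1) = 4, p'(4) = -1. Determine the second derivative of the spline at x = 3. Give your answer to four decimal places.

Let M_i = p''(x_i). Step sizes h_i = 1, 1, 1; slopes of the chords Δ_i = (y_(i+1) - y_i)/h_i = -6, -2, 5.
  1·M_0 + 4·M_1 + 1·M_2 = 6(Δ_1 - Δ_0) = 24
  1·M_1 + 4·M_2 + 1·M_3 = 6(Δ_2 - Δ_1) = 42
Clamped end conditions give two more equations: 2h_0·M_0 + h_0·M_1 = 6(Δ_0 - p'(1)) = -60 and h_2·M_2 + 2h_2·M_3 = 6(p'(4) - Δ_2) = -36.
Solving the tridiagonal system: M_0 = -536/15, M_1 = 172/15, M_2 = 208/15, M_3 = -374/15.

13.8667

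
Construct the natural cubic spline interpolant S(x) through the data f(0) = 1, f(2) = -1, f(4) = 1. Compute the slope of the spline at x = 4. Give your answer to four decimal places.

1.5000

Put M_i = S'' at the i-th knot. Here h = (2, 2) and Δ = (-1, 1), so the interior equations h_(i-1)·M_(i-1) + 2(h_(i-1)+h_i)·M_i + h_i·M_(i+1) = 6(Δ_i − Δ_(i-1)) read
  2·M_0 + 8·M_1 + 2·M_2 = 6(Δ_1 - Δ_0) = 12
Natural end conditions: M_0 = M_2 = 0.
Solving the tridiagonal system: M_0 = 0, M_1 = 3/2, M_2 = 0.
On [2, 4], S'(x) = b_1 + 2c_1·(x - 2) + 3d_1·(x - 2)² with b_1 = Δ_1 - h_1(2M_1 + M_2)/6 = 0, c_1 = M_1/2 = 3/4, d_1 = (M_2 - M_1)/(6h_1) = -1/8. So S'(4) = 3/2.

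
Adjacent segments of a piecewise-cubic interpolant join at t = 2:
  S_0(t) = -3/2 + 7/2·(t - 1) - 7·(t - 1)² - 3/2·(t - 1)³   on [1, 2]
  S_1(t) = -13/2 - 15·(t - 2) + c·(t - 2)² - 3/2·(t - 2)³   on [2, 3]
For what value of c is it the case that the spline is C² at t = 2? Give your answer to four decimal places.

-11.5000

S_0''(t) = -14 - 9·(t - 1), so S_0''(2) = -23. On the right, S_1''(2) = 2c, so c = -23/2.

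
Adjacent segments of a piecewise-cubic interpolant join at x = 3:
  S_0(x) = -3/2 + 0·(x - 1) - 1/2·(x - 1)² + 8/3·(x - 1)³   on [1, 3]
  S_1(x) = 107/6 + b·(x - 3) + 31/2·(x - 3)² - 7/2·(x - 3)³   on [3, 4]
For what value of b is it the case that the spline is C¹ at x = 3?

S_0'(x) = 0 - 1·(x - 1) + 8·(x - 1)², so S_0'(3) = 30. On the right, S_1'(3) = b, so b = 30.

30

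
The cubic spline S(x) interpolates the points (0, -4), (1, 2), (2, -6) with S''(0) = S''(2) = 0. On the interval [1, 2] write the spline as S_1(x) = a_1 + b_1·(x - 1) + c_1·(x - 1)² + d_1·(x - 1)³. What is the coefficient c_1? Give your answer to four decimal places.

-10.5000

Write m_i for S''(x_i). With h_i = 1, 1 and divided differences Δ_i = 6, -8, the continuity of S' gives the tridiagonal system
  1·m_0 + 4·m_1 + 1·m_2 = 6(Δ_1 - Δ_0) = -84
Natural end conditions: m_0 = m_2 = 0.
Forward elimination and back-substitution give m_0 = 0, m_1 = -21, m_2 = 0.
On [1, 2], with S_1(x) = a_1 + b_1·(x - 1) + c_1·(x - 1)² + d_1·(x - 1)³: c_1 = m_1/2 = -21/2, d_1 = (m_2 - m_1)/(6h_1) = 7/2, b_1 = Δ_1 - h_1(2m_1 + m_2)/6 = -1.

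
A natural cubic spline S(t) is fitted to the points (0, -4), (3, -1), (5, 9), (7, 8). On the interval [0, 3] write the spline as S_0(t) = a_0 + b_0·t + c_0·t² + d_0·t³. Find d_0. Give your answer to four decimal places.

0.1886

Put σ_i = S'' at the i-th knot. Here h = (3, 2, 2) and Δ = (1, 5, -1/2), so the interior equations h_(i-1)·σ_(i-1) + 2(h_(i-1)+h_i)·σ_i + h_i·σ_(i+1) = 6(Δ_i − Δ_(i-1)) read
  3·σ_0 + 10·σ_1 + 2·σ_2 = 6(Δ_1 - Δ_0) = 24
  2·σ_1 + 8·σ_2 + 2·σ_3 = 6(Δ_2 - Δ_1) = -33
Natural end conditions: σ_0 = σ_3 = 0.
Solving: σ_0 = 0, σ_1 = 129/38, σ_2 = -189/38, σ_3 = 0.
On [0, 3], with S_0(t) = a_0 + b_0·t + c_0·t² + d_0·t³: c_0 = σ_0/2 = 0, d_0 = (σ_1 - σ_0)/(6h_0) = 43/228, b_0 = Δ_0 - h_0(2σ_0 + σ_1)/6 = -53/76.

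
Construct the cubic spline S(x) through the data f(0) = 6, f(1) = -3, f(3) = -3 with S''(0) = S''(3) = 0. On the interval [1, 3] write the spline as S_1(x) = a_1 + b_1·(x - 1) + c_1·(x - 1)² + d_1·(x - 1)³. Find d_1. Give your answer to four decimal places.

Write m_i for S''(x_i). With h_i = 1, 2 and divided differences Δ_i = -9, 0, the continuity of S' gives the tridiagonal system
  1·m_0 + 6·m_1 + 2·m_2 = 6(Δ_1 - Δ_0) = 54
Natural end conditions: m_0 = m_2 = 0.
Hence m_0 = 0, m_1 = 9, m_2 = 0.
On [1, 3], with S_1(x) = a_1 + b_1·(x - 1) + c_1·(x - 1)² + d_1·(x - 1)³: c_1 = m_1/2 = 9/2, d_1 = (m_2 - m_1)/(6h_1) = -3/4, b_1 = Δ_1 - h_1(2m_1 + m_2)/6 = -6.

-0.7500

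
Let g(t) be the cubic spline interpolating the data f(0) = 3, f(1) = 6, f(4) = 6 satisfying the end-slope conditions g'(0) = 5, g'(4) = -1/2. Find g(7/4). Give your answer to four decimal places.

Write σ_i for g''(x_i). With h_i = 1, 3 and divided differences Δ_i = 3, 0, the continuity of g' gives the tridiagonal system
  1·σ_0 + 8·σ_1 + 3·σ_2 = 6(Δ_1 - Δ_0) = -18
Clamped end conditions give two more equations: 2h_0·σ_0 + h_0·σ_1 = 6(Δ_0 - g'(0)) = -12 and h_1·σ_1 + 2h_1·σ_2 = 6(g'(4) - Δ_1) = -3.
Hence σ_0 = -41/8, σ_1 = -7/4, σ_2 = 3/8.
On [1, 4], g(t) = 6 + 25/16·(t - 1) - 7/8·(t - 1)² + 17/144·(t - 1)³.
With (t - 1) = 3/4: g(7/4) = 6891/1024.

6.7295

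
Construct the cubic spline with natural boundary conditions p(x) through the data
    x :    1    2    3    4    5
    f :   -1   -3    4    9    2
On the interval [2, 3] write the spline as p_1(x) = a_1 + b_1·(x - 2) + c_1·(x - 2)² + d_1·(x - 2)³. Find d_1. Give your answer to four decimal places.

Let M_i = p''(x_i). Step sizes h_i = 1, 1, 1, 1; slopes of the chords Δ_i = (y_(i+1) - y_i)/h_i = -2, 7, 5, -7.
  1·M_0 + 4·M_1 + 1·M_2 = 6(Δ_1 - Δ_0) = 54
  1·M_1 + 4·M_2 + 1·M_3 = 6(Δ_2 - Δ_1) = -12
  1·M_2 + 4·M_3 + 1·M_4 = 6(Δ_3 - Δ_2) = -72
Natural end conditions: M_0 = M_4 = 0.
Solving: M_0 = 0, M_1 = 393/28, M_2 = -15/7, M_3 = -489/28, M_4 = 0.
On [2, 3], with p_1(x) = a_1 + b_1·(x - 2) + c_1·(x - 2)² + d_1·(x - 2)³: c_1 = M_1/2 = 393/56, d_1 = (M_2 - M_1)/(6h_1) = -151/56, b_1 = Δ_1 - h_1(2M_1 + M_2)/6 = 75/28.

-2.6964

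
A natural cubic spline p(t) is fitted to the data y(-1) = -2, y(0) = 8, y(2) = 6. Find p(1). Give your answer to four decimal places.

Let M_i = p''(x_i). Step sizes h_i = 1, 2; slopes of the chords Δ_i = (y_(i+1) - y_i)/h_i = 10, -1.
  1·M_0 + 6·M_1 + 2·M_2 = 6(Δ_1 - Δ_0) = -66
Natural end conditions: M_0 = M_2 = 0.
Solving: M_0 = 0, M_1 = -11, M_2 = 0.
On [0, 2], p(t) = 8 + 19/3·t - 11/2·t² + 11/12·t³.
With t = 1: p(1) = 39/4.

9.7500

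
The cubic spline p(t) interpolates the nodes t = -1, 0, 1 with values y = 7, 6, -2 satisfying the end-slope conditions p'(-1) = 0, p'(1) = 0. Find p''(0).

-21

With m_i denoting the second derivative at x_i, h_i = 1, 1, and Δ_i = (y_(i+1) − y_i)/h_i = -1, -8:
  1·m_0 + 4·m_1 + 1·m_2 = 6(Δ_1 - Δ_0) = -42
Clamped end conditions give two more equations: 2h_0·m_0 + h_0·m_1 = 6(Δ_0 - p'(-1)) = -6 and h_1·m_1 + 2h_1·m_2 = 6(p'(1) - Δ_1) = 48.
Forward elimination and back-substitution give m_0 = 15/2, m_1 = -21, m_2 = 69/2.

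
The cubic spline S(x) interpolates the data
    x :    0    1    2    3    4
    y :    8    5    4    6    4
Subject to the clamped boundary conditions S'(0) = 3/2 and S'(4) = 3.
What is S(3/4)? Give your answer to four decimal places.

Let M_i = S''(x_i). Step sizes h_i = 1, 1, 1, 1; slopes of the chords Δ_i = (y_(i+1) - y_i)/h_i = -3, -1, 2, -2.
  1·M_0 + 4·M_1 + 1·M_2 = 6(Δ_1 - Δ_0) = 12
  1·M_1 + 4·M_2 + 1·M_3 = 6(Δ_2 - Δ_1) = 18
  1·M_2 + 4·M_3 + 1·M_4 = 6(Δ_3 - Δ_2) = -24
Clamped end conditions give two more equations: 2h_0·M_0 + h_0·M_1 = 6(Δ_0 - S'(0)) = -27 and h_3·M_3 + 2h_3·M_4 = 6(S'(4) - Δ_3) = 30.
Hence M_0 = -909/56, M_1 = 153/28, M_2 = 51/8, M_3 = -363/28, M_4 = 1203/56.
On [0, 1], S(x) = 8 + 3/2·x - 909/112·x² + 405/112·x³.
With x = 3/4: S(3/4) = 43619/7168.

6.0852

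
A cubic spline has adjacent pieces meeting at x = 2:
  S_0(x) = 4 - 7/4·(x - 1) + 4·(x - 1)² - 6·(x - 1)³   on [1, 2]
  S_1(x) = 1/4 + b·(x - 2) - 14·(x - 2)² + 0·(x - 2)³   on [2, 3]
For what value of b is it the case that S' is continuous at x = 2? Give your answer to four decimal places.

S_0'(x) = -7/4 + 8·(x - 1) - 18·(x - 1)², so S_0'(2) = -47/4. On the right, S_1'(2) = b, so b = -47/4.

-11.7500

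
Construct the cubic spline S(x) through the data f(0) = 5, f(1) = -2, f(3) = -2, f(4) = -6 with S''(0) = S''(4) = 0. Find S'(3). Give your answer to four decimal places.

With σ_i denoting the second derivative at x_i, h_i = 1, 2, 1, and Δ_i = (y_(i+1) − y_i)/h_i = -7, 0, -4:
  1·σ_0 + 6·σ_1 + 2·σ_2 = 6(Δ_1 - Δ_0) = 42
  2·σ_1 + 6·σ_2 + 1·σ_3 = 6(Δ_2 - Δ_1) = -24
Natural end conditions: σ_0 = σ_3 = 0.
Hence σ_0 = 0, σ_1 = 75/8, σ_2 = -57/8, σ_3 = 0.
On [3, 4], S'(x) = b_2 + 2c_2·(x - 3) + 3d_2·(x - 3)² with b_2 = Δ_2 - h_2(2σ_2 + σ_3)/6 = -13/8, c_2 = σ_2/2 = -57/16, d_2 = (σ_3 - σ_2)/(6h_2) = 19/16. So S'(3) = -13/8.

-1.6250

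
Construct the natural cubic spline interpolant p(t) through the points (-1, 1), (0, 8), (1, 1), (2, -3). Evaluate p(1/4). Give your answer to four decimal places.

With σ_i denoting the second derivative at x_i, h_i = 1, 1, 1, and Δ_i = (y_(i+1) − y_i)/h_i = 7, -7, -4:
  1·σ_0 + 4·σ_1 + 1·σ_2 = 6(Δ_1 - Δ_0) = -84
  1·σ_1 + 4·σ_2 + 1·σ_3 = 6(Δ_2 - Δ_1) = 18
Natural end conditions: σ_0 = σ_3 = 0.
Forward elimination and back-substitution give σ_0 = 0, σ_1 = -118/5, σ_2 = 52/5, σ_3 = 0.
On [0, 1], p(t) = 8 - 13/15·t - 59/5·t² + 17/3·t³.
With t = 1/4: p(1/4) = 2283/320.

7.1344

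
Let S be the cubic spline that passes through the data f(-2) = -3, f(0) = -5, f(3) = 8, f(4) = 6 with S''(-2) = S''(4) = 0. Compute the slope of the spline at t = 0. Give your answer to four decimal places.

2.4742

Write M_i for S''(x_i). With h_i = 2, 3, 1 and divided differences Δ_i = -1, 13/3, -2, the continuity of S' gives the tridiagonal system
  2·M_0 + 10·M_1 + 3·M_2 = 6(Δ_1 - Δ_0) = 32
  3·M_1 + 8·M_2 + 1·M_3 = 6(Δ_2 - Δ_1) = -38
Natural end conditions: M_0 = M_3 = 0.
Solving: M_0 = 0, M_1 = 370/71, M_2 = -476/71, M_3 = 0.
On [0, 3], S'(t) = b_1 + 2c_1·t + 3d_1·t² with b_1 = Δ_1 - h_1(2M_1 + M_2)/6 = 527/213, c_1 = M_1/2 = 185/71, d_1 = (M_2 - M_1)/(6h_1) = -47/71. So S'(0) = 527/213.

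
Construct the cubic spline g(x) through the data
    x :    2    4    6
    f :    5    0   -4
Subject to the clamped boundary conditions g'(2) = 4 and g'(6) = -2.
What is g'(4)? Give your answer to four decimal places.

-3.8750

With σ_i denoting the second derivative at x_i, h_i = 2, 2, and Δ_i = (y_(i+1) − y_i)/h_i = -5/2, -2:
  2·σ_0 + 8·σ_1 + 2·σ_2 = 6(Δ_1 - Δ_0) = 3
Clamped end conditions give two more equations: 2h_0·σ_0 + h_0·σ_1 = 6(Δ_0 - g'(2)) = -39 and h_1·σ_1 + 2h_1·σ_2 = 6(g'(6) - Δ_1) = 0.
Solving: σ_0 = -93/8, σ_1 = 15/4, σ_2 = -15/8.
On [4, 6], g'(x) = b_1 + 2c_1·(x - 4) + 3d_1·(x - 4)² with b_1 = Δ_1 - h_1(2σ_1 + σ_2)/6 = -31/8, c_1 = σ_1/2 = 15/8, d_1 = (σ_2 - σ_1)/(6h_1) = -15/32. So g'(4) = -31/8.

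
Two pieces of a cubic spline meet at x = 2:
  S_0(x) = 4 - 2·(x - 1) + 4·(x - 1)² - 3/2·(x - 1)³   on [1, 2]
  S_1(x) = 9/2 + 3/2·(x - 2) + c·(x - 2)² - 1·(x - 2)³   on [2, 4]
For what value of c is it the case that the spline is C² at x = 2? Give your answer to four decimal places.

S_0''(x) = 8 - 9·(x - 1), so S_0''(2) = -1. On the right, S_1''(2) = 2c, so c = -1/2.

-0.5000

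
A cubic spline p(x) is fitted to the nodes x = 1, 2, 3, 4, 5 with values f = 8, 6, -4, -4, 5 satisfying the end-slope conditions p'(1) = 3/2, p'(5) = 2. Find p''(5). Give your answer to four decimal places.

-29.6607

Write M_i for p''(x_i). With h_i = 1, 1, 1, 1 and divided differences Δ_i = -2, -10, 0, 9, the continuity of p' gives the tridiagonal system
  1·M_0 + 4·M_1 + 1·M_2 = 6(Δ_1 - Δ_0) = -48
  1·M_1 + 4·M_2 + 1·M_3 = 6(Δ_2 - Δ_1) = 60
  1·M_2 + 4·M_3 + 1·M_4 = 6(Δ_3 - Δ_2) = 54
Clamped end conditions give two more equations: 2h_0·M_0 + h_0·M_1 = 6(Δ_0 - p'(1)) = -21 and h_3·M_3 + 2h_3·M_4 = 6(p'(5) - Δ_3) = -42.
Solving: M_0 = -173/56, M_1 = -415/28, M_2 = 115/8, M_3 = 485/28, M_4 = -1661/56.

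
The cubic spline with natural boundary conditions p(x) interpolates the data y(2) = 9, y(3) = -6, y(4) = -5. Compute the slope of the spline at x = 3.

-7

Put M_i = p'' at the i-th knot. Here h = (1, 1) and Δ = (-15, 1), so the interior equations h_(i-1)·M_(i-1) + 2(h_(i-1)+h_i)·M_i + h_i·M_(i+1) = 6(Δ_i − Δ_(i-1)) read
  1·M_0 + 4·M_1 + 1·M_2 = 6(Δ_1 - Δ_0) = 96
Natural end conditions: M_0 = M_2 = 0.
Hence M_0 = 0, M_1 = 24, M_2 = 0.
On [3, 4], p'(x) = b_1 + 2c_1·(x - 3) + 3d_1·(x - 3)² with b_1 = Δ_1 - h_1(2M_1 + M_2)/6 = -7, c_1 = M_1/2 = 12, d_1 = (M_2 - M_1)/(6h_1) = -4. So p'(3) = -7.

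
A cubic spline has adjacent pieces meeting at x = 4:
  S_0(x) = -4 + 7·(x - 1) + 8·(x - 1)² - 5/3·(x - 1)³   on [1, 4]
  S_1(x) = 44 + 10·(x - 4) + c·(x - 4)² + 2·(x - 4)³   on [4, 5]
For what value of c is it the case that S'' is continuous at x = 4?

-7

S_0''(x) = 16 - 10·(x - 1), so S_0''(4) = -14. On the right, S_1''(4) = 2c, so c = -7.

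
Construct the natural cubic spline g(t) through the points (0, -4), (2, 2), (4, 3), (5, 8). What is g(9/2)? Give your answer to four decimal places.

Write σ_i for g''(x_i). With h_i = 2, 2, 1 and divided differences Δ_i = 3, 1/2, 5, the continuity of g' gives the tridiagonal system
  2·σ_0 + 8·σ_1 + 2·σ_2 = 6(Δ_1 - Δ_0) = -15
  2·σ_1 + 6·σ_2 + 1·σ_3 = 6(Δ_2 - Δ_1) = 27
Natural end conditions: σ_0 = σ_3 = 0.
Solving the tridiagonal system: σ_0 = 0, σ_1 = -36/11, σ_2 = 123/22, σ_3 = 0.
On [4, 5], g(t) = 3 + 69/22·(t - 4) + 123/44·(t - 4)² - 41/44·(t - 4)³.
With (t - 4) = 1/2: g(9/2) = 1813/352.

5.1506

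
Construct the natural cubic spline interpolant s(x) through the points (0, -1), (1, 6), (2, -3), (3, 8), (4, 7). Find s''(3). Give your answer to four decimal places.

Put m_i = s'' at the i-th knot. Here h = (1, 1, 1, 1) and Δ = (7, -9, 11, -1), so the interior equations h_(i-1)·m_(i-1) + 2(h_(i-1)+h_i)·m_i + h_i·m_(i+1) = 6(Δ_i − Δ_(i-1)) read
  1·m_0 + 4·m_1 + 1·m_2 = 6(Δ_1 - Δ_0) = -96
  1·m_1 + 4·m_2 + 1·m_3 = 6(Δ_2 - Δ_1) = 120
  1·m_2 + 4·m_3 + 1·m_4 = 6(Δ_3 - Δ_2) = -72
Natural end conditions: m_0 = m_4 = 0.
Solving the tridiagonal system: m_0 = 0, m_1 = -249/7, m_2 = 324/7, m_3 = -207/7, m_4 = 0.

-29.5714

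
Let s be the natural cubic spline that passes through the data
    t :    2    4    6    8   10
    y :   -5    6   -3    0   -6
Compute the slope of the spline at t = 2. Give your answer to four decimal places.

8.6875

With σ_i denoting the second derivative at x_i, h_i = 2, 2, 2, 2, and Δ_i = (y_(i+1) − y_i)/h_i = 11/2, -9/2, 3/2, -3:
  2·σ_0 + 8·σ_1 + 2·σ_2 = 6(Δ_1 - Δ_0) = -60
  2·σ_1 + 8·σ_2 + 2·σ_3 = 6(Δ_2 - Δ_1) = 36
  2·σ_2 + 8·σ_3 + 2·σ_4 = 6(Δ_3 - Δ_2) = -27
Natural end conditions: σ_0 = σ_4 = 0.
Solving the tridiagonal system: σ_0 = 0, σ_1 = -153/16, σ_2 = 33/4, σ_3 = -87/16, σ_4 = 0.
On [2, 4], s'(t) = b_0 + 2c_0·(t - 2) + 3d_0·(t - 2)² with b_0 = Δ_0 - h_0(2σ_0 + σ_1)/6 = 139/16, c_0 = σ_0/2 = 0, d_0 = (σ_1 - σ_0)/(6h_0) = -51/64. So s'(2) = 139/16.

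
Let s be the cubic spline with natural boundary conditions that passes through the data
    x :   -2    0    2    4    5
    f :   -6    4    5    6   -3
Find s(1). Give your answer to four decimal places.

Write σ_i for s''(x_i). With h_i = 2, 2, 2, 1 and divided differences Δ_i = 5, 1/2, 1/2, -9, the continuity of s' gives the tridiagonal system
  2·σ_0 + 8·σ_1 + 2·σ_2 = 6(Δ_1 - Δ_0) = -27
  2·σ_1 + 8·σ_2 + 2·σ_3 = 6(Δ_2 - Δ_1) = 0
  2·σ_2 + 6·σ_3 + 1·σ_4 = 6(Δ_3 - Δ_2) = -57
Natural end conditions: σ_0 = σ_4 = 0.
Solving the tridiagonal system: σ_0 = 0, σ_1 = -177/41, σ_2 = 309/82, σ_3 = -441/41, σ_4 = 0.
On [0, 2], s(x) = 4 + 87/41·x - 177/82·x² + 221/328·x³.
With x = 1: s(1) = 1521/328.

4.6372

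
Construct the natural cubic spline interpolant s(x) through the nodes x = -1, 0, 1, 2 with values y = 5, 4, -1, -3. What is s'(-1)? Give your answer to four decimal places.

0.2667

Let M_i = s''(x_i). Step sizes h_i = 1, 1, 1; slopes of the chords Δ_i = (y_(i+1) - y_i)/h_i = -1, -5, -2.
  1·M_0 + 4·M_1 + 1·M_2 = 6(Δ_1 - Δ_0) = -24
  1·M_1 + 4·M_2 + 1·M_3 = 6(Δ_2 - Δ_1) = 18
Natural end conditions: M_0 = M_3 = 0.
Solving the tridiagonal system: M_0 = 0, M_1 = -38/5, M_2 = 32/5, M_3 = 0.
On [-1, 0], s'(x) = b_0 + 2c_0·(x + 1) + 3d_0·(x + 1)² with b_0 = Δ_0 - h_0(2M_0 + M_1)/6 = 4/15, c_0 = M_0/2 = 0, d_0 = (M_1 - M_0)/(6h_0) = -19/15. So s'(-1) = 4/15.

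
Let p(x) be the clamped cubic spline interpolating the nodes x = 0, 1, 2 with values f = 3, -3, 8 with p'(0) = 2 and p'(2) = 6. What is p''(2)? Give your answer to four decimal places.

Put m_i = p'' at the i-th knot. Here h = (1, 1) and Δ = (-6, 11), so the interior equations h_(i-1)·m_(i-1) + 2(h_(i-1)+h_i)·m_i + h_i·m_(i+1) = 6(Δ_i − Δ_(i-1)) read
  1·m_0 + 4·m_1 + 1·m_2 = 6(Δ_1 - Δ_0) = 102
Clamped end conditions give two more equations: 2h_0·m_0 + h_0·m_1 = 6(Δ_0 - p'(0)) = -48 and h_1·m_1 + 2h_1·m_2 = 6(p'(2) - Δ_1) = -30.
Solving: m_0 = -95/2, m_1 = 47, m_2 = -77/2.

-38.5000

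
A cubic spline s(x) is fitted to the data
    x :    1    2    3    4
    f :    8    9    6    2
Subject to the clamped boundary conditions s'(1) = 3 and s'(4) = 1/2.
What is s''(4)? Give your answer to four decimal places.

Let m_i = s''(x_i). Step sizes h_i = 1, 1, 1; slopes of the chords Δ_i = (y_(i+1) - y_i)/h_i = 1, -3, -4.
  1·m_0 + 4·m_1 + 1·m_2 = 6(Δ_1 - Δ_0) = -24
  1·m_1 + 4·m_2 + 1·m_3 = 6(Δ_2 - Δ_1) = -6
Clamped end conditions give two more equations: 2h_0·m_0 + h_0·m_1 = 6(Δ_0 - s'(1)) = -12 and h_2·m_2 + 2h_2·m_3 = 6(s'(4) - Δ_2) = 27.
Solving: m_0 = -61/15, m_1 = -58/15, m_2 = -67/15, m_3 = 236/15.

15.7333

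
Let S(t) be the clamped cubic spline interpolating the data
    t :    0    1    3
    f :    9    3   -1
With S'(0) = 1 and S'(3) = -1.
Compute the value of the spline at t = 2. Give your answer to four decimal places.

-0.5417

Let m_i = S''(x_i). Step sizes h_i = 1, 2; slopes of the chords Δ_i = (y_(i+1) - y_i)/h_i = -6, -2.
  1·m_0 + 6·m_1 + 2·m_2 = 6(Δ_1 - Δ_0) = 24
Clamped end conditions give two more equations: 2h_0·m_0 + h_0·m_1 = 6(Δ_0 - S'(0)) = -42 and h_1·m_1 + 2h_1·m_2 = 6(S'(3) - Δ_1) = 6.
Forward elimination and back-substitution give m_0 = -77/3, m_1 = 28/3, m_2 = -19/6.
On [1, 3], S(t) = 3 - 43/6·(t - 1) + 14/3·(t - 1)² - 25/24·(t - 1)³.
With (t - 1) = 1: S(2) = -13/24.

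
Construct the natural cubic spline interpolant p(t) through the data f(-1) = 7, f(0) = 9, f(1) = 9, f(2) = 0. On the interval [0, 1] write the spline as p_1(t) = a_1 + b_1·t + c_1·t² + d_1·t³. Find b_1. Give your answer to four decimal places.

2.1333

Put σ_i = p'' at the i-th knot. Here h = (1, 1, 1) and Δ = (2, 0, -9), so the interior equations h_(i-1)·σ_(i-1) + 2(h_(i-1)+h_i)·σ_i + h_i·σ_(i+1) = 6(Δ_i − Δ_(i-1)) read
  1·σ_0 + 4·σ_1 + 1·σ_2 = 6(Δ_1 - Δ_0) = -12
  1·σ_1 + 4·σ_2 + 1·σ_3 = 6(Δ_2 - Δ_1) = -54
Natural end conditions: σ_0 = σ_3 = 0.
Solving the tridiagonal system: σ_0 = 0, σ_1 = 2/5, σ_2 = -68/5, σ_3 = 0.
On [0, 1], with p_1(t) = a_1 + b_1·t + c_1·t² + d_1·t³: c_1 = σ_1/2 = 1/5, d_1 = (σ_2 - σ_1)/(6h_1) = -7/3, b_1 = Δ_1 - h_1(2σ_1 + σ_2)/6 = 32/15.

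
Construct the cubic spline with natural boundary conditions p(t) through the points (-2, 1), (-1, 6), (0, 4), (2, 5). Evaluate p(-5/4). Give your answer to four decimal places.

5.3849

Put M_i = p'' at the i-th knot. Here h = (1, 1, 2) and Δ = (5, -2, 1/2), so the interior equations h_(i-1)·M_(i-1) + 2(h_(i-1)+h_i)·M_i + h_i·M_(i+1) = 6(Δ_i − Δ_(i-1)) read
  1·M_0 + 4·M_1 + 1·M_2 = 6(Δ_1 - Δ_0) = -42
  1·M_1 + 6·M_2 + 2·M_3 = 6(Δ_2 - Δ_1) = 15
Natural end conditions: M_0 = M_3 = 0.
Solving the tridiagonal system: M_0 = 0, M_1 = -267/23, M_2 = 102/23, M_3 = 0.
On [-2, -1], p(t) = 1 + 319/46·(t + 2) + 0·(t + 2)² - 89/46·(t + 2)³.
With (t + 2) = 3/4: p(-5/4) = 15853/2944.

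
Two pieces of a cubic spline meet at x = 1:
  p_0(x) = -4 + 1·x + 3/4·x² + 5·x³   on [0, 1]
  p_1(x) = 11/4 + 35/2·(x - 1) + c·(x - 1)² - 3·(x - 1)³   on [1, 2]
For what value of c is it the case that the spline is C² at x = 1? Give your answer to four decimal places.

p_0''(x) = 3/2 + 30·x, so p_0''(1) = 63/2. On the right, p_1''(1) = 2c, so c = 63/4.

15.7500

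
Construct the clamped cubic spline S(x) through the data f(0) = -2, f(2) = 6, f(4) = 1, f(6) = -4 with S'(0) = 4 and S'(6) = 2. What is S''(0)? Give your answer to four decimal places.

Let M_i = S''(x_i). Step sizes h_i = 2, 2, 2; slopes of the chords Δ_i = (y_(i+1) - y_i)/h_i = 4, -5/2, -5/2.
  2·M_0 + 8·M_1 + 2·M_2 = 6(Δ_1 - Δ_0) = -39
  2·M_1 + 8·M_2 + 2·M_3 = 6(Δ_2 - Δ_1) = 0
Clamped end conditions give two more equations: 2h_0·M_0 + h_0·M_1 = 6(Δ_0 - S'(0)) = 0 and h_2·M_2 + 2h_2·M_3 = 6(S'(6) - Δ_2) = 27.
Hence M_0 = 41/15, M_1 = -82/15, M_2 = -11/30, M_3 = 104/15.

2.7333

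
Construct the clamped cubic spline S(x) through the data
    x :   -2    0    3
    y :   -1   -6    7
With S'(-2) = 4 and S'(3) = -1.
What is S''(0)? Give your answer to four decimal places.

10.2000

Let M_i = S''(x_i). Step sizes h_i = 2, 3; slopes of the chords Δ_i = (y_(i+1) - y_i)/h_i = -5/2, 13/3.
  2·M_0 + 10·M_1 + 3·M_2 = 6(Δ_1 - Δ_0) = 41
Clamped end conditions give two more equations: 2h_0·M_0 + h_0·M_1 = 6(Δ_0 - S'(-2)) = -39 and h_1·M_1 + 2h_1·M_2 = 6(S'(3) - Δ_1) = -32.
Solving the tridiagonal system: M_0 = -297/20, M_1 = 51/5, M_2 = -313/30.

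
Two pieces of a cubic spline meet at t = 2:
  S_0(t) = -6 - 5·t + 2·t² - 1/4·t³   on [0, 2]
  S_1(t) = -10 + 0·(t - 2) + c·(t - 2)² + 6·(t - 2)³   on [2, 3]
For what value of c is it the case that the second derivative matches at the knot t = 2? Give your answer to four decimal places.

S_0''(t) = 4 - 3/2·t, so S_0''(2) = 1. On the right, S_1''(2) = 2c, so c = 1/2.

0.5000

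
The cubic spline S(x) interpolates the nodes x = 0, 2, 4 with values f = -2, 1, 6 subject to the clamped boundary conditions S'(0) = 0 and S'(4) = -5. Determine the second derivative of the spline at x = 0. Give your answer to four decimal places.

0.2500

Put M_i = S'' at the i-th knot. Here h = (2, 2) and Δ = (3/2, 5/2), so the interior equations h_(i-1)·M_(i-1) + 2(h_(i-1)+h_i)·M_i + h_i·M_(i+1) = 6(Δ_i − Δ_(i-1)) read
  2·M_0 + 8·M_1 + 2·M_2 = 6(Δ_1 - Δ_0) = 6
Clamped end conditions give two more equations: 2h_0·M_0 + h_0·M_1 = 6(Δ_0 - S'(0)) = 9 and h_1·M_1 + 2h_1·M_2 = 6(S'(4) - Δ_1) = -45.
Hence M_0 = 1/4, M_1 = 4, M_2 = -53/4.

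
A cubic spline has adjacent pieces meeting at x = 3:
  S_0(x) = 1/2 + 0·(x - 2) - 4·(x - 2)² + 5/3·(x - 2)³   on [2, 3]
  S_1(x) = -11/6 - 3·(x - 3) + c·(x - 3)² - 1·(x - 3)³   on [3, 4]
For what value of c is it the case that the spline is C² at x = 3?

S_0''(x) = -8 + 10·(x - 2), so S_0''(3) = 2. On the right, S_1''(3) = 2c, so c = 1.

1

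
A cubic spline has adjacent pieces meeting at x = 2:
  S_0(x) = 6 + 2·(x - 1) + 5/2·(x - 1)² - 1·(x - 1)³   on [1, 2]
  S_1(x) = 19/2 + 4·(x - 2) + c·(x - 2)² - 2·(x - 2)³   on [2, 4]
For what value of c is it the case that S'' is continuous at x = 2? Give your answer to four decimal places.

S_0''(x) = 5 - 6·(x - 1), so S_0''(2) = -1. On the right, S_1''(2) = 2c, so c = -1/2.

-0.5000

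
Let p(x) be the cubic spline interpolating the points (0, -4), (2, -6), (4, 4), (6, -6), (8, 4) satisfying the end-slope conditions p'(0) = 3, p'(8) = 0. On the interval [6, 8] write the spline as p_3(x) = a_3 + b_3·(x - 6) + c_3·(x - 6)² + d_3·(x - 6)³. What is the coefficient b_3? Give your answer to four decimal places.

Put M_i = p'' at the i-th knot. Here h = (2, 2, 2, 2) and Δ = (-1, 5, -5, 5), so the interior equations h_(i-1)·M_(i-1) + 2(h_(i-1)+h_i)·M_i + h_i·M_(i+1) = 6(Δ_i − Δ_(i-1)) read
  2·M_0 + 8·M_1 + 2·M_2 = 6(Δ_1 - Δ_0) = 36
  2·M_1 + 8·M_2 + 2·M_3 = 6(Δ_2 - Δ_1) = -60
  2·M_2 + 8·M_3 + 2·M_4 = 6(Δ_3 - Δ_2) = 60
Clamped end conditions give two more equations: 2h_0·M_0 + h_0·M_1 = 6(Δ_0 - p'(0)) = -24 and h_3·M_3 + 2h_3·M_4 = 6(p'(8) - Δ_3) = -30.
Solving: M_0 = -639/56, M_1 = 303/28, M_2 = -111/8, M_3 = 411/28, M_4 = -831/56.
On [6, 8], with p_3(x) = a_3 + b_3·(x - 6) + c_3·(x - 6)² + d_3·(x - 6)³: c_3 = M_3/2 = 411/56, d_3 = (M_4 - M_3)/(6h_3) = -551/224, b_3 = Δ_3 - h_3(2M_3 + M_4)/6 = 9/56.

0.1607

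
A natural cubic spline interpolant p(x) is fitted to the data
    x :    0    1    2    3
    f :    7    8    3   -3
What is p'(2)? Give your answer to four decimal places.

-6.2667

Let m_i = p''(x_i). Step sizes h_i = 1, 1, 1; slopes of the chords Δ_i = (y_(i+1) - y_i)/h_i = 1, -5, -6.
  1·m_0 + 4·m_1 + 1·m_2 = 6(Δ_1 - Δ_0) = -36
  1·m_1 + 4·m_2 + 1·m_3 = 6(Δ_2 - Δ_1) = -6
Natural end conditions: m_0 = m_3 = 0.
Solving the tridiagonal system: m_0 = 0, m_1 = -46/5, m_2 = 4/5, m_3 = 0.
On [2, 3], p'(x) = b_2 + 2c_2·(x - 2) + 3d_2·(x - 2)² with b_2 = Δ_2 - h_2(2m_2 + m_3)/6 = -94/15, c_2 = m_2/2 = 2/5, d_2 = (m_3 - m_2)/(6h_2) = -2/15. So p'(2) = -94/15.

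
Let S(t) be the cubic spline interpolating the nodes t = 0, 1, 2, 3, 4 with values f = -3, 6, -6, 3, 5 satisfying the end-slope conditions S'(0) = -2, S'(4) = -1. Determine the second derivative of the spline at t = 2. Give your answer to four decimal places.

52.7500

With M_i denoting the second derivative at x_i, h_i = 1, 1, 1, 1, and Δ_i = (y_(i+1) − y_i)/h_i = 9, -12, 9, 2:
  1·M_0 + 4·M_1 + 1·M_2 = 6(Δ_1 - Δ_0) = -126
  1·M_1 + 4·M_2 + 1·M_3 = 6(Δ_2 - Δ_1) = 126
  1·M_2 + 4·M_3 + 1·M_4 = 6(Δ_3 - Δ_2) = -42
Clamped end conditions give two more equations: 2h_0·M_0 + h_0·M_1 = 6(Δ_0 - S'(0)) = 66 and h_3·M_3 + 2h_3·M_4 = 6(S'(4) - Δ_3) = -18.
Solving the tridiagonal system: M_0 = 253/4, M_1 = -121/2, M_2 = 211/4, M_3 = -49/2, M_4 = 13/4.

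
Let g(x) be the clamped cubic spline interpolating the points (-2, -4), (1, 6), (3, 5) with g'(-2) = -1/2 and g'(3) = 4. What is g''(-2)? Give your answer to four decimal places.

With σ_i denoting the second derivative at x_i, h_i = 3, 2, and Δ_i = (y_(i+1) − y_i)/h_i = 10/3, -1/2:
  3·σ_0 + 10·σ_1 + 2·σ_2 = 6(Δ_1 - Δ_0) = -23
Clamped end conditions give two more equations: 2h_0·σ_0 + h_0·σ_1 = 6(Δ_0 - g'(-2)) = 23 and h_1·σ_1 + 2h_1·σ_2 = 6(g'(3) - Δ_1) = 27.
Hence σ_0 = 211/30, σ_1 = -32/5, σ_2 = 199/20.

7.0333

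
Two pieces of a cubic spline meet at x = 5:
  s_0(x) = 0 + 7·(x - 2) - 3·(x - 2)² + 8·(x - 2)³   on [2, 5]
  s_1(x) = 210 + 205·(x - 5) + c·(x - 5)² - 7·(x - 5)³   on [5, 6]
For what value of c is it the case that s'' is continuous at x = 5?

69

s_0''(x) = -6 + 48·(x - 2), so s_0''(5) = 138. On the right, s_1''(5) = 2c, so c = 69.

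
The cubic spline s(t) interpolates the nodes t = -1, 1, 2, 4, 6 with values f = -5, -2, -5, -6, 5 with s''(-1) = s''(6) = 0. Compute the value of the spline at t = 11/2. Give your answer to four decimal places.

1.6238

Let M_i = s''(x_i). Step sizes h_i = 2, 1, 2, 2; slopes of the chords Δ_i = (y_(i+1) - y_i)/h_i = 3/2, -3, -1/2, 11/2.
  2·M_0 + 6·M_1 + 1·M_2 = 6(Δ_1 - Δ_0) = -27
  1·M_1 + 6·M_2 + 2·M_3 = 6(Δ_2 - Δ_1) = 15
  2·M_2 + 8·M_3 + 2·M_4 = 6(Δ_3 - Δ_2) = 36
Natural end conditions: M_0 = M_4 = 0.
Solving the tridiagonal system: M_0 = 0, M_1 = -309/64, M_2 = 63/32, M_3 = 513/128, M_4 = 0.
On [4, 6], s(t) = -6 + 181/64·(t - 4) + 513/256·(t - 4)² - 171/512·(t - 4)³.
With (t - 4) = 3/2: s(11/2) = 6651/4096.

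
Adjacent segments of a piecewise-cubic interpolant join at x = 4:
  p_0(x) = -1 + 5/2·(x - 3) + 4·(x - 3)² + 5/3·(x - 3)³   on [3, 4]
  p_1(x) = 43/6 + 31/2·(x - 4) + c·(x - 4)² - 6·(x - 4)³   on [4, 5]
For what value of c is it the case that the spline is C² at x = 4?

9

p_0''(x) = 8 + 10·(x - 3), so p_0''(4) = 18. On the right, p_1''(4) = 2c, so c = 9.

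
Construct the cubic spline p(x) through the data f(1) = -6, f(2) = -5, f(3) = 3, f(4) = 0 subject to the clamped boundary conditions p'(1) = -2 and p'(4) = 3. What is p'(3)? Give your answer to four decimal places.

Let m_i = p''(x_i). Step sizes h_i = 1, 1, 1; slopes of the chords Δ_i = (y_(i+1) - y_i)/h_i = 1, 8, -3.
  1·m_0 + 4·m_1 + 1·m_2 = 6(Δ_1 - Δ_0) = 42
  1·m_1 + 4·m_2 + 1·m_3 = 6(Δ_2 - Δ_1) = -66
Clamped end conditions give two more equations: 2h_0·m_0 + h_0·m_1 = 6(Δ_0 - p'(1)) = 18 and h_2·m_2 + 2h_2·m_3 = 6(p'(4) - Δ_2) = 36.
Hence m_0 = 2/15, m_1 = 266/15, m_2 = -436/15, m_3 = 488/15.
On [3, 4], p'(x) = b_2 + 2c_2·(x - 3) + 3d_2·(x - 3)² with b_2 = Δ_2 - h_2(2m_2 + m_3)/6 = 19/15, c_2 = m_2/2 = -218/15, d_2 = (m_3 - m_2)/(6h_2) = 154/15. So p'(3) = 19/15.

1.2667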